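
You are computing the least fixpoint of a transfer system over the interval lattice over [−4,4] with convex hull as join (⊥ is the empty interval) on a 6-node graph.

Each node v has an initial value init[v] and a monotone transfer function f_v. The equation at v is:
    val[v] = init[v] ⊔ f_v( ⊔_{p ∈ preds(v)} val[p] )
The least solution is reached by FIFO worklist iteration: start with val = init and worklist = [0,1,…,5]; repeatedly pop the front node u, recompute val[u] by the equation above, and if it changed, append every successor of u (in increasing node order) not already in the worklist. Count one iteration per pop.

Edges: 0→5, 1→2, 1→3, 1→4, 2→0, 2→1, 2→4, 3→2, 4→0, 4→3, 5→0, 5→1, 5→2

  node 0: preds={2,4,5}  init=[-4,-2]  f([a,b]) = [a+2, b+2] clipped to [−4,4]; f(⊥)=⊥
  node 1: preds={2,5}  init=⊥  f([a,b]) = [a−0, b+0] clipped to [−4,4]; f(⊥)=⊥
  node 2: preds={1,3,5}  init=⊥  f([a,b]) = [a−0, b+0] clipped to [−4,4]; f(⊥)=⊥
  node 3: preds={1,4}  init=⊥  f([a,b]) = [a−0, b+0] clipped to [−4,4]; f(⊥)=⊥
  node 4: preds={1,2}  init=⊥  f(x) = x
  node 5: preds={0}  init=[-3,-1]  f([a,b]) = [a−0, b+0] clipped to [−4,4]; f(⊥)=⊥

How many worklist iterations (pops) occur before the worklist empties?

Trace (27 dequeues):
  [1] u=0 | in [-3,-1] | out [-4,1] | prev [-4,-2] | push {}
  [2] u=1 | in [-3,-1] | out [-3,-1] | prev ⊥ | push {}
  [3] u=2 | in [-3,-1] | out [-3,-1] | prev ⊥ | push {0,1}
  [4] u=3 | in [-3,-1] | out [-3,-1] | prev ⊥ | push {2}
  [5] u=4 | in [-3,-1] | out [-3,-1] | prev ⊥ | push {3}
  [6] u=5 | in [-4,1] | out [-4,1] | prev [-3,-1] | push {}
  [7] u=0 | in [-4,1] | out [-4,3] | prev [-4,1] | push {5}
  [8] u=1 | in [-4,1] | out [-4,1] | prev [-3,-1] | push {4}
  [9] u=2 | in [-4,1] | out [-4,1] | prev [-3,-1] | push {0,1}
  [10] u=3 | in [-4,1] | out [-4,1] | prev [-3,-1] | push {2}
  [11] u=5 | in [-4,3] | out [-4,3] | prev [-4,1] | push {}
  [12] u=4 | in [-4,1] | out [-4,1] | prev [-3,-1] | push {3}
  [13] u=0 | in [-4,3] | out [-4,4] | prev [-4,3] | push {5}
  [14] u=1 | in [-4,3] | out [-4,3] | prev [-4,1] | push {4}
  [15] u=2 | in [-4,3] | out [-4,3] | prev [-4,1] | push {0,1}
  [16] u=3 | in [-4,3] | out [-4,3] | prev [-4,1] | push {2}
  [17] u=5 | in [-4,4] | out [-4,4] | prev [-4,3] | push {}
  [18] u=4 | in [-4,3] | out [-4,3] | prev [-4,1] | push {3}
  [19] u=0 | in [-4,4] | out [-4,4] | ==
  [20] u=1 | in [-4,4] | out [-4,4] | prev [-4,3] | push {4}
  [21] u=2 | in [-4,4] | out [-4,4] | prev [-4,3] | push {0,1}
  [22] u=3 | in [-4,4] | out [-4,4] | prev [-4,3] | push {2}
  [23] u=4 | in [-4,4] | out [-4,4] | prev [-4,3] | push {3}
  [24] u=0 | in [-4,4] | out [-4,4] | ==
  [25] u=1 | in [-4,4] | out [-4,4] | ==
  [26] u=2 | in [-4,4] | out [-4,4] | ==
  [27] u=3 | in [-4,4] | out [-4,4] | ==

Converged values:
  [0] [-4,4]
  [1] [-4,4]
  [2] [-4,4]
  [3] [-4,4]
  [4] [-4,4]
  [5] [-4,4]

27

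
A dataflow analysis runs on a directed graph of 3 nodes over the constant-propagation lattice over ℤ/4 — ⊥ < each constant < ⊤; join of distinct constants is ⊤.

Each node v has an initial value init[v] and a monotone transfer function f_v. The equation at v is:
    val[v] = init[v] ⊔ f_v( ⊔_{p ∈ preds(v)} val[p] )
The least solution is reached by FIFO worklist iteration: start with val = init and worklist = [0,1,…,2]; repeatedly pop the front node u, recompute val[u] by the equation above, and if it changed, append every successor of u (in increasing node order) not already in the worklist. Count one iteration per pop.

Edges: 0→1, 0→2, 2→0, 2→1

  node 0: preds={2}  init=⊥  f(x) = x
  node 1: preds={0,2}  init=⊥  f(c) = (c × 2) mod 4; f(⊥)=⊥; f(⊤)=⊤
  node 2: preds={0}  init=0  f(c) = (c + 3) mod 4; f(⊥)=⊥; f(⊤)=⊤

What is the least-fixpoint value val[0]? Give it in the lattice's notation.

⊤

Worklist (6 pops):
  #1 pop 0: in=0 → 0 (was ⊥); enqueue []
  #2 pop 1: in=0 → 0 (was ⊥); enqueue []
  #3 pop 2: in=0 → ⊤ (was 0); enqueue [0,1]
  #4 pop 0: in=⊤ → ⊤ (was 0); enqueue [2]
  #5 pop 1: in=⊤ → ⊤ (was 0); enqueue []
  #6 pop 2: in=⊤ → ⊤ (no change)

Fixpoint:
  val[0] = ⊤
  val[1] = ⊤
  val[2] = ⊤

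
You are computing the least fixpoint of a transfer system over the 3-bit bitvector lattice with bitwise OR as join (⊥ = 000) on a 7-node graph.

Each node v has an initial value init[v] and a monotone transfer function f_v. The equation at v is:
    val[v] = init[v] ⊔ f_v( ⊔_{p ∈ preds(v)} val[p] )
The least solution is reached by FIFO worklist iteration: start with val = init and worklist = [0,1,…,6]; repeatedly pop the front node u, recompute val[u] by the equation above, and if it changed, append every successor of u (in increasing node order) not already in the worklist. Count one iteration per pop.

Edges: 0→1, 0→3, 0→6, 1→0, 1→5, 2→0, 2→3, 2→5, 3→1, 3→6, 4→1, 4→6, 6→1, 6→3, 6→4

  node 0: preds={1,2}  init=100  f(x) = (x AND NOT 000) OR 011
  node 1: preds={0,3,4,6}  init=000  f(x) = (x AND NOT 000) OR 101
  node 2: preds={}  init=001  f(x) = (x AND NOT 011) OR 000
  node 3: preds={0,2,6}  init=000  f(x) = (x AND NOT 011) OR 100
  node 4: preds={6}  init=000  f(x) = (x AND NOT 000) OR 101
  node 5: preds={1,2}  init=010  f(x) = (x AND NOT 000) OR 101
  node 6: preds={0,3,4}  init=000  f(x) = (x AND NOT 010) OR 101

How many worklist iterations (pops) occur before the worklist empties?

11

Iteration log — 11 steps:
  step 1. node 0  ⊔preds=001  new=111  old=100  +wl: 
  step 2. node 1  ⊔preds=111  new=111  old=000  +wl: 0
  step 3. node 2  ⊔preds=000  new=001  stable
  step 4. node 3  ⊔preds=111  new=100  old=000  +wl: 1
  step 5. node 4  ⊔preds=000  new=101  old=000  +wl: 
  step 6. node 5  ⊔preds=111  new=111  old=010  +wl: 
  step 7. node 6  ⊔preds=111  new=101  old=000  +wl: 3,4
  step 8. node 0  ⊔preds=111  new=111  stable
  step 9. node 1  ⊔preds=111  new=111  stable
  step 10. node 3  ⊔preds=111  new=100  stable
  step 11. node 4  ⊔preds=101  new=101  stable

Least fixpoint reached:
  node 0: 111
  node 1: 111
  node 2: 001
  node 3: 100
  node 4: 101
  node 5: 111
  node 6: 101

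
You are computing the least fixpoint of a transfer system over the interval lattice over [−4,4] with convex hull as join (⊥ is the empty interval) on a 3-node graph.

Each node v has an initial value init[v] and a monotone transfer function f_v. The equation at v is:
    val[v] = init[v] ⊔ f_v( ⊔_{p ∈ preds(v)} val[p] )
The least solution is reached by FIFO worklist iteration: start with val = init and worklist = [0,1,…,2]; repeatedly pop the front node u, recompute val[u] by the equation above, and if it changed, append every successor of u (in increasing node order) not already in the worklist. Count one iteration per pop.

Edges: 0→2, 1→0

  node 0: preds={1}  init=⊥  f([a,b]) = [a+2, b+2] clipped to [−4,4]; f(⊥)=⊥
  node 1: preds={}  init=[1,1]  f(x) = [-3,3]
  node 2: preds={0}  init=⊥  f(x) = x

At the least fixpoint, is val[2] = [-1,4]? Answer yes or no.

yes

Trace (5 dequeues):
  [1] u=0 | in [1,1] | out [3,3] | prev ⊥ | push {}
  [2] u=1 | in ⊥ | out [-3,3] | prev [1,1] | push {0}
  [3] u=2 | in [3,3] | out [3,3] | prev ⊥ | push {}
  [4] u=0 | in [-3,3] | out [-1,4] | prev [3,3] | push {2}
  [5] u=2 | in [-1,4] | out [-1,4] | prev [3,3] | push {}

Converged values:
  [0] [-1,4]
  [1] [-3,3]
  [2] [-1,4]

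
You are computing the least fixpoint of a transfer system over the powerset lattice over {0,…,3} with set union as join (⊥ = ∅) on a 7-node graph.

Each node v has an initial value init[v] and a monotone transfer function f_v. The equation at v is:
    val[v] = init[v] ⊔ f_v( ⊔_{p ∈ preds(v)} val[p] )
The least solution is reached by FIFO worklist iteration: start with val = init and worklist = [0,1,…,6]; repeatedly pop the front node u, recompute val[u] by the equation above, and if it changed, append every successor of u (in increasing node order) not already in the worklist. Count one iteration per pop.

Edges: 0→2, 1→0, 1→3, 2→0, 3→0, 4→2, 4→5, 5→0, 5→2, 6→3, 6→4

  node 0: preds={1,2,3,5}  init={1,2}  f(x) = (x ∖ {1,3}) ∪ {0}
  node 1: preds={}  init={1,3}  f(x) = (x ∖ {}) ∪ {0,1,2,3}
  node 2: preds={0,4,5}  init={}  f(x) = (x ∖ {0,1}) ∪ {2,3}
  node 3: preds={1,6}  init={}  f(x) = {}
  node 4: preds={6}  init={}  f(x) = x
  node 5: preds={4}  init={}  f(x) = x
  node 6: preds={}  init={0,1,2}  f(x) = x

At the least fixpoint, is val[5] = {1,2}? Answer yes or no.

no

Trace (9 dequeues):
  [1] u=0 | in {1,3} | out {0,1,2} | prev {1,2} | push {}
  [2] u=1 | in {} | out {0,1,2,3} | prev {1,3} | push {0}
  [3] u=2 | in {0,1,2} | out {2,3} | prev {} | push {}
  [4] u=3 | in {0,1,2,3} | out {} | ==
  [5] u=4 | in {0,1,2} | out {0,1,2} | prev {} | push {2}
  [6] u=5 | in {0,1,2} | out {0,1,2} | prev {} | push {}
  [7] u=6 | in {} | out {0,1,2} | ==
  [8] u=0 | in {0,1,2,3} | out {0,1,2} | ==
  [9] u=2 | in {0,1,2} | out {2,3} | ==

Converged values:
  [0] {0,1,2}
  [1] {0,1,2,3}
  [2] {2,3}
  [3] {}
  [4] {0,1,2}
  [5] {0,1,2}
  [6] {0,1,2}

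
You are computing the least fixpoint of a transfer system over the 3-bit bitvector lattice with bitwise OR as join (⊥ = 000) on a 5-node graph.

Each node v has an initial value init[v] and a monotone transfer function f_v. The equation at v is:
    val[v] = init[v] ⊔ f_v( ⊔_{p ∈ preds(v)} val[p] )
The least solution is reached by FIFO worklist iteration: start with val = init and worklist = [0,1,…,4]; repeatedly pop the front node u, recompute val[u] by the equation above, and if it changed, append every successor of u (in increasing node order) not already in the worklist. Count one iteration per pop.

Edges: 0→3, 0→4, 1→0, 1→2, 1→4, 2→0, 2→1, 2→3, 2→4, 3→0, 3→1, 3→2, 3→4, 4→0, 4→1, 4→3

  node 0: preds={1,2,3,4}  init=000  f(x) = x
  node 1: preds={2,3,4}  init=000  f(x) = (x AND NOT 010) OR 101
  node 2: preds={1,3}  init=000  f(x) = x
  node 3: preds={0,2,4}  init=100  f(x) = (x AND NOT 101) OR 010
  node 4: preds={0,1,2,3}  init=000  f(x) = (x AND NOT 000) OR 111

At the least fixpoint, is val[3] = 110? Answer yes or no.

Trace (12 dequeues):
  [1] u=0 | in 100 | out 100 | prev 000 | push {}
  [2] u=1 | in 100 | out 101 | prev 000 | push {0}
  [3] u=2 | in 101 | out 101 | prev 000 | push {1}
  [4] u=3 | in 101 | out 110 | prev 100 | push {2}
  [5] u=4 | in 111 | out 111 | prev 000 | push {3}
  [6] u=0 | in 111 | out 111 | prev 100 | push {4}
  [7] u=1 | in 111 | out 101 | ==
  [8] u=2 | in 111 | out 111 | prev 101 | push {0,1}
  [9] u=3 | in 111 | out 110 | ==
  [10] u=4 | in 111 | out 111 | ==
  [11] u=0 | in 111 | out 111 | ==
  [12] u=1 | in 111 | out 101 | ==

Converged values:
  [0] 111
  [1] 101
  [2] 111
  [3] 110
  [4] 111

yes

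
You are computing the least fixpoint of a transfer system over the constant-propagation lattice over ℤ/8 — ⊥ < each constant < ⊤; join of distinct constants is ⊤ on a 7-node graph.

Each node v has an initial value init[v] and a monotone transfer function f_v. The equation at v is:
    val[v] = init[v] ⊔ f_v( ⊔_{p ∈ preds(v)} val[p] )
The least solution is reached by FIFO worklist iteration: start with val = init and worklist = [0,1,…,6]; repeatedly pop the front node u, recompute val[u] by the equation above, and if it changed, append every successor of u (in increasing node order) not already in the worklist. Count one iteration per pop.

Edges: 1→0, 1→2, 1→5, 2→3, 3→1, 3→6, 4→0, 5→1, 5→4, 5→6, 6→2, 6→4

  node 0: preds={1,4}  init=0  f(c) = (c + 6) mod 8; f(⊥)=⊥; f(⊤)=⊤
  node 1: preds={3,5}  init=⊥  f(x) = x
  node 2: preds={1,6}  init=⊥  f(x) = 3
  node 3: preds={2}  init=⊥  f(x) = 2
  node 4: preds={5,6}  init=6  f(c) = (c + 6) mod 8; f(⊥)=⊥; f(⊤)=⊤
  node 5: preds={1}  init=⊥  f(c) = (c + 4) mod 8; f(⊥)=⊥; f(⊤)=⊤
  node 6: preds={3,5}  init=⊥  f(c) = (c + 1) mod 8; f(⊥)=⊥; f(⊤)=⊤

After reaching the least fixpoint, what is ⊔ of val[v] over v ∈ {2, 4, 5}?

Worklist (21 pops):
  #1 pop 0: in=6 → ⊤ (was 0); enqueue []
  #2 pop 1: in=⊥ → ⊥ (no change)
  #3 pop 2: in=⊥ → 3 (was ⊥); enqueue []
  #4 pop 3: in=3 → 2 (was ⊥); enqueue [1]
  #5 pop 4: in=⊥ → 6 (no change)
  #6 pop 5: in=⊥ → ⊥ (no change)
  #7 pop 6: in=2 → 3 (was ⊥); enqueue [2,4]
  #8 pop 1: in=2 → 2 (was ⊥); enqueue [0,5]
  #9 pop 2: in=⊤ → 3 (no change)
  #10 pop 4: in=3 → ⊤ (was 6); enqueue []
  #11 pop 0: in=⊤ → ⊤ (no change)
  #12 pop 5: in=2 → 6 (was ⊥); enqueue [1,4,6]
  #13 pop 1: in=⊤ → ⊤ (was 2); enqueue [0,2,5]
  #14 pop 4: in=⊤ → ⊤ (no change)
  #15 pop 6: in=⊤ → ⊤ (was 3); enqueue [4]
  #16 pop 0: in=⊤ → ⊤ (no change)
  #17 pop 2: in=⊤ → 3 (no change)
  #18 pop 5: in=⊤ → ⊤ (was 6); enqueue [1,6]
  #19 pop 4: in=⊤ → ⊤ (no change)
  #20 pop 1: in=⊤ → ⊤ (no change)
  #21 pop 6: in=⊤ → ⊤ (no change)

Fixpoint:
  val[0] = ⊤
  val[1] = ⊤
  val[2] = 3
  val[3] = 2
  val[4] = ⊤
  val[5] = ⊤
  val[6] = ⊤

⊤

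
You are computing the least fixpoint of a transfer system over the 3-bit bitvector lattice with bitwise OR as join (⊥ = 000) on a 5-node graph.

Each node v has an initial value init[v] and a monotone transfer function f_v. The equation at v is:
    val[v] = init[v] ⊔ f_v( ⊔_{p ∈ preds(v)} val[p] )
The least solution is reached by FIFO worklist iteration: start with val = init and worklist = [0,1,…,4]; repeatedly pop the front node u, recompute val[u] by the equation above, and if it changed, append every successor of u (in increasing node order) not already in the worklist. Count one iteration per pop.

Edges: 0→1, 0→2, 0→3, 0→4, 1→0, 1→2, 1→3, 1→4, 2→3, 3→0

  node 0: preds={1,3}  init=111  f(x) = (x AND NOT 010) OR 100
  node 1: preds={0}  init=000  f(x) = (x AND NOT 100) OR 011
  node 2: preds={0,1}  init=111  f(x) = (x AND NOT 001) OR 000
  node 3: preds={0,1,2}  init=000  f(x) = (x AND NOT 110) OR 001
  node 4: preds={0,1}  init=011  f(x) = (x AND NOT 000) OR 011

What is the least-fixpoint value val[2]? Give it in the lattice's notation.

111

Iteration log — 6 steps:
  step 1. node 0  ⊔preds=000  new=111  stable
  step 2. node 1  ⊔preds=111  new=011  old=000  +wl: 0
  step 3. node 2  ⊔preds=111  new=111  stable
  step 4. node 3  ⊔preds=111  new=001  old=000  +wl: 
  step 5. node 4  ⊔preds=111  new=111  old=011  +wl: 
  step 6. node 0  ⊔preds=011  new=111  stable

Least fixpoint reached:
  node 0: 111
  node 1: 011
  node 2: 111
  node 3: 001
  node 4: 111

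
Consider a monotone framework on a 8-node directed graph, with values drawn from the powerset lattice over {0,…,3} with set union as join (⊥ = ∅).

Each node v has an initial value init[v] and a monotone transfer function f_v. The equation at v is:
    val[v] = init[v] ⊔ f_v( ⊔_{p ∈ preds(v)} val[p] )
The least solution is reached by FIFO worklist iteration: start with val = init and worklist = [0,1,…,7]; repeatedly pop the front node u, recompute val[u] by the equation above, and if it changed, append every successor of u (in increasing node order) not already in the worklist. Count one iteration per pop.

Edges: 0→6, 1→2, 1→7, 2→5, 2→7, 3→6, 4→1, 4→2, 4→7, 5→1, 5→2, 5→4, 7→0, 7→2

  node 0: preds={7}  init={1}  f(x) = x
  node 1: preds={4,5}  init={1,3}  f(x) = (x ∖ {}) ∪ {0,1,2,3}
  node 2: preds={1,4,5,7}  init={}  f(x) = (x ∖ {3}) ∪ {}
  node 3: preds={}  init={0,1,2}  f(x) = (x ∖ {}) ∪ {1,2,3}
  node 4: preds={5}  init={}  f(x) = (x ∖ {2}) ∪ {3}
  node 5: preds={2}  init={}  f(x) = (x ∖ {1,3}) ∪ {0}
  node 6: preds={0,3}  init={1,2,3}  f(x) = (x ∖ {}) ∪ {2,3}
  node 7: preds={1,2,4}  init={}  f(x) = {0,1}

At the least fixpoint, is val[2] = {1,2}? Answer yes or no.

Trace (16 dequeues):
  [1] u=0 | in {} | out {1} | ==
  [2] u=1 | in {} | out {0,1,2,3} | prev {1,3} | push {}
  [3] u=2 | in {0,1,2,3} | out {0,1,2} | prev {} | push {}
  [4] u=3 | in {} | out {0,1,2,3} | prev {0,1,2} | push {}
  [5] u=4 | in {} | out {3} | prev {} | push {1,2}
  [6] u=5 | in {0,1,2} | out {0,2} | prev {} | push {4}
  [7] u=6 | in {0,1,2,3} | out {0,1,2,3} | prev {1,2,3} | push {}
  [8] u=7 | in {0,1,2,3} | out {0,1} | prev {} | push {0}
  [9] u=1 | in {0,2,3} | out {0,1,2,3} | ==
  [10] u=2 | in {0,1,2,3} | out {0,1,2} | ==
  [11] u=4 | in {0,2} | out {0,3} | prev {3} | push {1,2,7}
  [12] u=0 | in {0,1} | out {0,1} | prev {1} | push {6}
  [13] u=1 | in {0,2,3} | out {0,1,2,3} | ==
  [14] u=2 | in {0,1,2,3} | out {0,1,2} | ==
  [15] u=7 | in {0,1,2,3} | out {0,1} | ==
  [16] u=6 | in {0,1,2,3} | out {0,1,2,3} | ==

Converged values:
  [0] {0,1}
  [1] {0,1,2,3}
  [2] {0,1,2}
  [3] {0,1,2,3}
  [4] {0,3}
  [5] {0,2}
  [6] {0,1,2,3}
  [7] {0,1}

no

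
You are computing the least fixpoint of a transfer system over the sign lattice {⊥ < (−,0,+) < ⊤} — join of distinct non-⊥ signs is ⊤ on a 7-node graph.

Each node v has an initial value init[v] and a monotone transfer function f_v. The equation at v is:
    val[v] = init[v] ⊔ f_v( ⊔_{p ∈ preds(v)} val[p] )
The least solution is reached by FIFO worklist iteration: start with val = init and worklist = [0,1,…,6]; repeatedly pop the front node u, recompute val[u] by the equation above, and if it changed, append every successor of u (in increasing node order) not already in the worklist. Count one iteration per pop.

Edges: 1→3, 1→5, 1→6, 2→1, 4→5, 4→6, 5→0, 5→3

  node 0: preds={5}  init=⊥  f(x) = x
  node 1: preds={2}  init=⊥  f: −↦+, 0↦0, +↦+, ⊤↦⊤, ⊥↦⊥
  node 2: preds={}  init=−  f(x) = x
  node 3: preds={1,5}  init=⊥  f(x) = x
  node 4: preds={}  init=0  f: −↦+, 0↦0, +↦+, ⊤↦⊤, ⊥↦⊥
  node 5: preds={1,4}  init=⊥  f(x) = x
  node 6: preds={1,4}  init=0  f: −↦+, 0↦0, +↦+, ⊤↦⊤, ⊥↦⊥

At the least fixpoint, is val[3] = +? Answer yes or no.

no

Worklist (9 pops):
  #1 pop 0: in=⊥ → ⊥ (no change)
  #2 pop 1: in=− → + (was ⊥); enqueue []
  #3 pop 2: in=⊥ → − (no change)
  #4 pop 3: in=+ → + (was ⊥); enqueue []
  #5 pop 4: in=⊥ → 0 (no change)
  #6 pop 5: in=⊤ → ⊤ (was ⊥); enqueue [0,3]
  #7 pop 6: in=⊤ → ⊤ (was 0); enqueue []
  #8 pop 0: in=⊤ → ⊤ (was ⊥); enqueue []
  #9 pop 3: in=⊤ → ⊤ (was +); enqueue []

Fixpoint:
  val[0] = ⊤
  val[1] = +
  val[2] = −
  val[3] = ⊤
  val[4] = 0
  val[5] = ⊤
  val[6] = ⊤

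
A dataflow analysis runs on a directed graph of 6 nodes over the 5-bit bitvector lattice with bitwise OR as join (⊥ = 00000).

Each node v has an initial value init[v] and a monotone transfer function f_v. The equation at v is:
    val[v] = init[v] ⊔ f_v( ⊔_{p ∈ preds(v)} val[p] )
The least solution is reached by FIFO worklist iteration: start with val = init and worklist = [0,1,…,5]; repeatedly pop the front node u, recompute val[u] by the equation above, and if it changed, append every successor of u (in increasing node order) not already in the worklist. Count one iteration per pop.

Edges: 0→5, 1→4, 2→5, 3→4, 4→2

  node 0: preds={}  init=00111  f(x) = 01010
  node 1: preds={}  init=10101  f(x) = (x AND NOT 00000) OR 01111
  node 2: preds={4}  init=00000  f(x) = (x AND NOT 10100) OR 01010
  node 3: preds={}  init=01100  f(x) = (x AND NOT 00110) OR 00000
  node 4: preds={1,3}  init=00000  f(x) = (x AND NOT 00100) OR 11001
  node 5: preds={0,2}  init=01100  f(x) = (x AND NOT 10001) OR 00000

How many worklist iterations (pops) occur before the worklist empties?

Trace (8 dequeues):
  [1] u=0 | in 00000 | out 01111 | prev 00111 | push {}
  [2] u=1 | in 00000 | out 11111 | prev 10101 | push {}
  [3] u=2 | in 00000 | out 01010 | prev 00000 | push {}
  [4] u=3 | in 00000 | out 01100 | ==
  [5] u=4 | in 11111 | out 11011 | prev 00000 | push {2}
  [6] u=5 | in 01111 | out 01110 | prev 01100 | push {}
  [7] u=2 | in 11011 | out 01011 | prev 01010 | push {5}
  [8] u=5 | in 01111 | out 01110 | ==

Converged values:
  [0] 01111
  [1] 11111
  [2] 01011
  [3] 01100
  [4] 11011
  [5] 01110

8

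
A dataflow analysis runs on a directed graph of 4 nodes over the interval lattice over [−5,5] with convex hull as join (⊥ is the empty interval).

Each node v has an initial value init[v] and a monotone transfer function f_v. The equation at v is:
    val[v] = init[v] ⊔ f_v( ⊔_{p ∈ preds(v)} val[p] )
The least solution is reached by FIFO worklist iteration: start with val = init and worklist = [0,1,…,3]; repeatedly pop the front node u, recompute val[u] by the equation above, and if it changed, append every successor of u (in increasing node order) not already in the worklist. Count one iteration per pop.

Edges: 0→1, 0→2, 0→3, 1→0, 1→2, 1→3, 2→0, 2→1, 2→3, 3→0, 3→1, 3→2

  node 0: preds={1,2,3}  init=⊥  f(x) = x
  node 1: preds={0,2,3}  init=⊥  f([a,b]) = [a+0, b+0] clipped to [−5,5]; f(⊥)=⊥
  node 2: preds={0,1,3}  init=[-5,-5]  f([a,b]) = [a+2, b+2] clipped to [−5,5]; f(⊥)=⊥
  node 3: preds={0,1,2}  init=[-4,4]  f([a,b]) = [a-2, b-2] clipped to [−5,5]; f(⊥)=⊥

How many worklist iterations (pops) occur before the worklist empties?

Worklist (9 pops):
  #1 pop 0: in=[-5,4] → [-5,4] (was ⊥); enqueue []
  #2 pop 1: in=[-5,4] → [-5,4] (was ⊥); enqueue [0]
  #3 pop 2: in=[-5,4] → [-5,5] (was [-5,-5]); enqueue [1]
  #4 pop 3: in=[-5,5] → [-5,4] (was [-4,4]); enqueue [2]
  #5 pop 0: in=[-5,5] → [-5,5] (was [-5,4]); enqueue [3]
  #6 pop 1: in=[-5,5] → [-5,5] (was [-5,4]); enqueue [0]
  #7 pop 2: in=[-5,5] → [-5,5] (no change)
  #8 pop 3: in=[-5,5] → [-5,4] (no change)
  #9 pop 0: in=[-5,5] → [-5,5] (no change)

Fixpoint:
  val[0] = [-5,5]
  val[1] = [-5,5]
  val[2] = [-5,5]
  val[3] = [-5,4]

9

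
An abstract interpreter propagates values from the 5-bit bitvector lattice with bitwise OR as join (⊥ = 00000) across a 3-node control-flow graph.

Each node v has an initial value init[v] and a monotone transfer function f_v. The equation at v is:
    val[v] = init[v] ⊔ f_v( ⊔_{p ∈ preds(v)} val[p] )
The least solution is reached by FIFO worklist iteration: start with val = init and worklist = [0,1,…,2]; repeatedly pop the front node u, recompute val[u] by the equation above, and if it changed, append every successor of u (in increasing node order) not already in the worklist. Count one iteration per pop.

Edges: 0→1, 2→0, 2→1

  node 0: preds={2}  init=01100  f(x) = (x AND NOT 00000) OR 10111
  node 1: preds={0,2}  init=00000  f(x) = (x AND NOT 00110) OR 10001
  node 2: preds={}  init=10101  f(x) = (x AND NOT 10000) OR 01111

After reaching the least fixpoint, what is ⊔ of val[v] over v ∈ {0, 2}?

11111

Trace (5 dequeues):
  [1] u=0 | in 10101 | out 11111 | prev 01100 | push {}
  [2] u=1 | in 11111 | out 11001 | prev 00000 | push {}
  [3] u=2 | in 00000 | out 11111 | prev 10101 | push {0,1}
  [4] u=0 | in 11111 | out 11111 | ==
  [5] u=1 | in 11111 | out 11001 | ==

Converged values:
  [0] 11111
  [1] 11001
  [2] 11111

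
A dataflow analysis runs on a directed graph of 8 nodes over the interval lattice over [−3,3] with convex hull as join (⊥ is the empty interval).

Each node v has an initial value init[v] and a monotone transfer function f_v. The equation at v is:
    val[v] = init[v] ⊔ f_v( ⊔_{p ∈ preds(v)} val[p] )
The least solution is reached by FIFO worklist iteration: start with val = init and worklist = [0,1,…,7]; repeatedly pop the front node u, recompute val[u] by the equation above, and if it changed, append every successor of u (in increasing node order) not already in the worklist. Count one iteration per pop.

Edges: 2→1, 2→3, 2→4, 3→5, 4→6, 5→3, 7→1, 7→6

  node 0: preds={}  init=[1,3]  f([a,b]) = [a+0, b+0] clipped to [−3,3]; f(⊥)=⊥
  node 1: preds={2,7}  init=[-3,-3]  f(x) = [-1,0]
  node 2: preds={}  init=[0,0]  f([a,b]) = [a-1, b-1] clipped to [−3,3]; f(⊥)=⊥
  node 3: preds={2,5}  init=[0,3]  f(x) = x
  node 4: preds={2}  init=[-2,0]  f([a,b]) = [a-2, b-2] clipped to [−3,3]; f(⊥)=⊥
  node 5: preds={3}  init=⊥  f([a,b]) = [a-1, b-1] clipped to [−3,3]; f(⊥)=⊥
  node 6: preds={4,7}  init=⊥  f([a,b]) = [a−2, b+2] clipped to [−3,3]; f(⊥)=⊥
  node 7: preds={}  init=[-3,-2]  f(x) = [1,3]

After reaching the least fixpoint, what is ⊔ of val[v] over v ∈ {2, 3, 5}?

Iteration log — 16 steps:
  step 1. node 0  ⊔preds=⊥  new=[1,3]  stable
  step 2. node 1  ⊔preds=[-3,0]  new=[-3,0]  old=[-3,-3]  +wl: 
  step 3. node 2  ⊔preds=⊥  new=[0,0]  stable
  step 4. node 3  ⊔preds=[0,0]  new=[0,3]  stable
  step 5. node 4  ⊔preds=[0,0]  new=[-2,0]  stable
  step 6. node 5  ⊔preds=[0,3]  new=[-1,2]  old=⊥  +wl: 3
  step 7. node 6  ⊔preds=[-3,0]  new=[-3,2]  old=⊥  +wl: 
  step 8. node 7  ⊔preds=⊥  new=[-3,3]  old=[-3,-2]  +wl: 1,6
  step 9. node 3  ⊔preds=[-1,2]  new=[-1,3]  old=[0,3]  +wl: 5
  step 10. node 1  ⊔preds=[-3,3]  new=[-3,0]  stable
  step 11. node 6  ⊔preds=[-3,3]  new=[-3,3]  old=[-3,2]  +wl: 
  step 12. node 5  ⊔preds=[-1,3]  new=[-2,2]  old=[-1,2]  +wl: 3
  step 13. node 3  ⊔preds=[-2,2]  new=[-2,3]  old=[-1,3]  +wl: 5
  step 14. node 5  ⊔preds=[-2,3]  new=[-3,2]  old=[-2,2]  +wl: 3
  step 15. node 3  ⊔preds=[-3,2]  new=[-3,3]  old=[-2,3]  +wl: 5
  step 16. node 5  ⊔preds=[-3,3]  new=[-3,2]  stable

Least fixpoint reached:
  node 0: [1,3]
  node 1: [-3,0]
  node 2: [0,0]
  node 3: [-3,3]
  node 4: [-2,0]
  node 5: [-3,2]
  node 6: [-3,3]
  node 7: [-3,3]

[-3,3]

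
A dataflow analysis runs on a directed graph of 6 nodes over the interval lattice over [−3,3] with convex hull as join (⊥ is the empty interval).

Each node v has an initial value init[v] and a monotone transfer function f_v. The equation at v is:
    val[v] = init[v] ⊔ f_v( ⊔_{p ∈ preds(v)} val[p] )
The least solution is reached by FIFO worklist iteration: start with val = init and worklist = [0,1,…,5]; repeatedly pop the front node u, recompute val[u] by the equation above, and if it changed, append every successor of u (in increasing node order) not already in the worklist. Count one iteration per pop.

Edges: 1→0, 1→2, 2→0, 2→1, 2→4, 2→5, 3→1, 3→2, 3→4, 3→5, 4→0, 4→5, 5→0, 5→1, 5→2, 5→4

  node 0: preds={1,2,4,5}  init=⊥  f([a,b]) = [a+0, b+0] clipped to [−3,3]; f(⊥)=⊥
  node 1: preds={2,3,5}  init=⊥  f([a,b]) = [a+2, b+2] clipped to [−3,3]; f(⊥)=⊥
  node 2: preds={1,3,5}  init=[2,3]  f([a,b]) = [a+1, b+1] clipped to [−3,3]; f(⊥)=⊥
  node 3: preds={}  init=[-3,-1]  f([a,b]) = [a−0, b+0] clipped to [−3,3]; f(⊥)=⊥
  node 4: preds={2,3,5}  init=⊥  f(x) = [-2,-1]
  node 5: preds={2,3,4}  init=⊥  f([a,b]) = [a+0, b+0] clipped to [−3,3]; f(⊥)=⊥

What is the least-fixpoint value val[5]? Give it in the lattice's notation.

Iteration log — 10 steps:
  step 1. node 0  ⊔preds=[2,3]  new=[2,3]  old=⊥  +wl: 
  step 2. node 1  ⊔preds=[-3,3]  new=[-1,3]  old=⊥  +wl: 0
  step 3. node 2  ⊔preds=[-3,3]  new=[-2,3]  old=[2,3]  +wl: 1
  step 4. node 3  ⊔preds=⊥  new=[-3,-1]  stable
  step 5. node 4  ⊔preds=[-3,3]  new=[-2,-1]  old=⊥  +wl: 
  step 6. node 5  ⊔preds=[-3,3]  new=[-3,3]  old=⊥  +wl: 2,4
  step 7. node 0  ⊔preds=[-3,3]  new=[-3,3]  old=[2,3]  +wl: 
  step 8. node 1  ⊔preds=[-3,3]  new=[-1,3]  stable
  step 9. node 2  ⊔preds=[-3,3]  new=[-2,3]  stable
  step 10. node 4  ⊔preds=[-3,3]  new=[-2,-1]  stable

Least fixpoint reached:
  node 0: [-3,3]
  node 1: [-1,3]
  node 2: [-2,3]
  node 3: [-3,-1]
  node 4: [-2,-1]
  node 5: [-3,3]

[-3,3]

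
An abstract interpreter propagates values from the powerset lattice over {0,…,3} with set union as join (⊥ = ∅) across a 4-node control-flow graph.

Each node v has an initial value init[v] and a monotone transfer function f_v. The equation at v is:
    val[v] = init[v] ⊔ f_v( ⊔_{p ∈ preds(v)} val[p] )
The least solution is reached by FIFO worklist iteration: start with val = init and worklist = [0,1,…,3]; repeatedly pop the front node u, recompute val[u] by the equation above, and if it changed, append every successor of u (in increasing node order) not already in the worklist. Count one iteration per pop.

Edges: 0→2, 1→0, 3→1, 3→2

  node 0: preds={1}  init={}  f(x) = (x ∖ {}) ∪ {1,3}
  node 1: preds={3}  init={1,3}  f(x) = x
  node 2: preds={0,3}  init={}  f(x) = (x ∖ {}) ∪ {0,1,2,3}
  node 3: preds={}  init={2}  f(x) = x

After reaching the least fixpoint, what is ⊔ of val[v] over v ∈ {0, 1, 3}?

{1,2,3}

Trace (6 dequeues):
  [1] u=0 | in {1,3} | out {1,3} | prev {} | push {}
  [2] u=1 | in {2} | out {1,2,3} | prev {1,3} | push {0}
  [3] u=2 | in {1,2,3} | out {0,1,2,3} | prev {} | push {}
  [4] u=3 | in {} | out {2} | ==
  [5] u=0 | in {1,2,3} | out {1,2,3} | prev {1,3} | push {2}
  [6] u=2 | in {1,2,3} | out {0,1,2,3} | ==

Converged values:
  [0] {1,2,3}
  [1] {1,2,3}
  [2] {0,1,2,3}
  [3] {2}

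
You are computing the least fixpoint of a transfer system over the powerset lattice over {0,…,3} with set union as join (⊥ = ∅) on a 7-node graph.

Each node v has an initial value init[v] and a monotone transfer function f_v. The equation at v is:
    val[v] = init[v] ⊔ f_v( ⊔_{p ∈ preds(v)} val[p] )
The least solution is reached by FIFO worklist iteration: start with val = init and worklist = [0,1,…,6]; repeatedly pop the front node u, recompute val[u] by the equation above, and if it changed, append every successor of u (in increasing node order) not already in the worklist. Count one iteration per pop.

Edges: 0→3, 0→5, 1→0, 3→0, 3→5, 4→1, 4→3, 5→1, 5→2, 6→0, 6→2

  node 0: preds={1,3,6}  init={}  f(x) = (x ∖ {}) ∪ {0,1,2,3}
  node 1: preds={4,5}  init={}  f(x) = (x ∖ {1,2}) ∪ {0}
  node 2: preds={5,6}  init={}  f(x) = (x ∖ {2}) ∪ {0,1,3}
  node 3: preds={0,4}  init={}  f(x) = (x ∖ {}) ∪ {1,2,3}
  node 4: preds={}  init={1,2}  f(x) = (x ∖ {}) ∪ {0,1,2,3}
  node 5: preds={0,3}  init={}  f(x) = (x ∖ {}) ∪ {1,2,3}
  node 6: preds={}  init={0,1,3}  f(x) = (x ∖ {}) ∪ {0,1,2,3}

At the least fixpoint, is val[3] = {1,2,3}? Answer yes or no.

Worklist (12 pops):
  #1 pop 0: in={0,1,3} → {0,1,2,3} (was {}); enqueue []
  #2 pop 1: in={1,2} → {0} (was {}); enqueue [0]
  #3 pop 2: in={0,1,3} → {0,1,3} (was {}); enqueue []
  #4 pop 3: in={0,1,2,3} → {0,1,2,3} (was {}); enqueue []
  #5 pop 4: in={} → {0,1,2,3} (was {1,2}); enqueue [1,3]
  #6 pop 5: in={0,1,2,3} → {0,1,2,3} (was {}); enqueue [2]
  #7 pop 6: in={} → {0,1,2,3} (was {0,1,3}); enqueue []
  #8 pop 0: in={0,1,2,3} → {0,1,2,3} (no change)
  #9 pop 1: in={0,1,2,3} → {0,3} (was {0}); enqueue [0]
  #10 pop 3: in={0,1,2,3} → {0,1,2,3} (no change)
  #11 pop 2: in={0,1,2,3} → {0,1,3} (no change)
  #12 pop 0: in={0,1,2,3} → {0,1,2,3} (no change)

Fixpoint:
  val[0] = {0,1,2,3}
  val[1] = {0,3}
  val[2] = {0,1,3}
  val[3] = {0,1,2,3}
  val[4] = {0,1,2,3}
  val[5] = {0,1,2,3}
  val[6] = {0,1,2,3}

no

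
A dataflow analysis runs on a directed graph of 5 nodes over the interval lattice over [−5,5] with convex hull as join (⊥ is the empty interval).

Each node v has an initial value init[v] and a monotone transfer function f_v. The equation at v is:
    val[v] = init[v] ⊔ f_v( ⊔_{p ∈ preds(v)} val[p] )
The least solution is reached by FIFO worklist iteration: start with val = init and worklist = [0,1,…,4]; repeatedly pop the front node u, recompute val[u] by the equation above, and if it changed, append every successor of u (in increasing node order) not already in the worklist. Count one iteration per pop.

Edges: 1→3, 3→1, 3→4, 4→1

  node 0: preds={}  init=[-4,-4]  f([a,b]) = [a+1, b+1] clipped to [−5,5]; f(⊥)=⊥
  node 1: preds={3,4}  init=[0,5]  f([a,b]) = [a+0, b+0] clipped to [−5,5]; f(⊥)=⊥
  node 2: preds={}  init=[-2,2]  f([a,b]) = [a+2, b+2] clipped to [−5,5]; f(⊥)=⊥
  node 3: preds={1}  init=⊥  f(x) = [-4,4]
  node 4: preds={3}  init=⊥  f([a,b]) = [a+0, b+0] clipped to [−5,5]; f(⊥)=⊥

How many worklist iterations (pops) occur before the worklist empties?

Trace (7 dequeues):
  [1] u=0 | in ⊥ | out [-4,-4] | ==
  [2] u=1 | in ⊥ | out [0,5] | ==
  [3] u=2 | in ⊥ | out [-2,2] | ==
  [4] u=3 | in [0,5] | out [-4,4] | prev ⊥ | push {1}
  [5] u=4 | in [-4,4] | out [-4,4] | prev ⊥ | push {}
  [6] u=1 | in [-4,4] | out [-4,5] | prev [0,5] | push {3}
  [7] u=3 | in [-4,5] | out [-4,4] | ==

Converged values:
  [0] [-4,-4]
  [1] [-4,5]
  [2] [-2,2]
  [3] [-4,4]
  [4] [-4,4]

7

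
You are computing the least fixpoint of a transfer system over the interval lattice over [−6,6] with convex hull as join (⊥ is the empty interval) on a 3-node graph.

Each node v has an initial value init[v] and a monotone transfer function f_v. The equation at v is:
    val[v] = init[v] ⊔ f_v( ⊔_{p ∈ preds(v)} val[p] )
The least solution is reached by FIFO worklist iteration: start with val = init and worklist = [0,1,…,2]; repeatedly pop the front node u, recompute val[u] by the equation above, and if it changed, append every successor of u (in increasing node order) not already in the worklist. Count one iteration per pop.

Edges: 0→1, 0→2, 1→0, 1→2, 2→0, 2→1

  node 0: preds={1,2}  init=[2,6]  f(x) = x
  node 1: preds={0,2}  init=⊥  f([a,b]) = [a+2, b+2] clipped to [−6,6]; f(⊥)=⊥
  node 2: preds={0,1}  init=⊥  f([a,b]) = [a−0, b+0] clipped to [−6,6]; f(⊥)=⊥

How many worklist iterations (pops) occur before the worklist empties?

Trace (5 dequeues):
  [1] u=0 | in ⊥ | out [2,6] | ==
  [2] u=1 | in [2,6] | out [4,6] | prev ⊥ | push {0}
  [3] u=2 | in [2,6] | out [2,6] | prev ⊥ | push {1}
  [4] u=0 | in [2,6] | out [2,6] | ==
  [5] u=1 | in [2,6] | out [4,6] | ==

Converged values:
  [0] [2,6]
  [1] [4,6]
  [2] [2,6]

5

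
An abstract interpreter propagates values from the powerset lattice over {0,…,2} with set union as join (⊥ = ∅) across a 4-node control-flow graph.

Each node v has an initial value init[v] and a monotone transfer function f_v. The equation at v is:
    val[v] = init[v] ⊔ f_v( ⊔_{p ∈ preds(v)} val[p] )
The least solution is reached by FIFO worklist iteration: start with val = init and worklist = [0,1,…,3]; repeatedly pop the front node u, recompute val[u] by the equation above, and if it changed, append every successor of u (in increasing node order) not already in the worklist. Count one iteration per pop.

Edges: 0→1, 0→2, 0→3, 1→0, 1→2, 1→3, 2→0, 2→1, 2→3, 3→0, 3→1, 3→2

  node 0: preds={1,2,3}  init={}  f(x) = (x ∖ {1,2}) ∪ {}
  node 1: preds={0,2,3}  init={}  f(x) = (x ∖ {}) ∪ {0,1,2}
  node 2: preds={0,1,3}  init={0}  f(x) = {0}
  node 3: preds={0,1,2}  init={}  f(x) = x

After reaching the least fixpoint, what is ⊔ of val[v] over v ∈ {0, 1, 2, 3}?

{0,1,2}

Worklist (7 pops):
  #1 pop 0: in={0} → {0} (was {}); enqueue []
  #2 pop 1: in={0} → {0,1,2} (was {}); enqueue [0]
  #3 pop 2: in={0,1,2} → {0} (no change)
  #4 pop 3: in={0,1,2} → {0,1,2} (was {}); enqueue [1,2]
  #5 pop 0: in={0,1,2} → {0} (no change)
  #6 pop 1: in={0,1,2} → {0,1,2} (no change)
  #7 pop 2: in={0,1,2} → {0} (no change)

Fixpoint:
  val[0] = {0}
  val[1] = {0,1,2}
  val[2] = {0}
  val[3] = {0,1,2}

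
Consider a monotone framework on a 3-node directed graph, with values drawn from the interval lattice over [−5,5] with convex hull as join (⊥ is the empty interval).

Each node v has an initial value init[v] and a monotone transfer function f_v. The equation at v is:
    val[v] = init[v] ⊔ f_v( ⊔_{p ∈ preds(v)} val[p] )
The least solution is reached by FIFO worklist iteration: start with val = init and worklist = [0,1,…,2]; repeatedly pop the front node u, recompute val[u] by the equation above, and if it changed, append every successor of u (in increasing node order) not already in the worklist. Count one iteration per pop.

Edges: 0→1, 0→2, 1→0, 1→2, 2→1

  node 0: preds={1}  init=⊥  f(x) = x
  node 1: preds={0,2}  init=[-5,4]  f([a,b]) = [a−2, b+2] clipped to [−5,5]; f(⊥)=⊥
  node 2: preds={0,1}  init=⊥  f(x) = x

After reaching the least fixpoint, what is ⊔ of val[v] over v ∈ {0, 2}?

Trace (6 dequeues):
  [1] u=0 | in [-5,4] | out [-5,4] | prev ⊥ | push {}
  [2] u=1 | in [-5,4] | out [-5,5] | prev [-5,4] | push {0}
  [3] u=2 | in [-5,5] | out [-5,5] | prev ⊥ | push {1}
  [4] u=0 | in [-5,5] | out [-5,5] | prev [-5,4] | push {2}
  [5] u=1 | in [-5,5] | out [-5,5] | ==
  [6] u=2 | in [-5,5] | out [-5,5] | ==

Converged values:
  [0] [-5,5]
  [1] [-5,5]
  [2] [-5,5]

[-5,5]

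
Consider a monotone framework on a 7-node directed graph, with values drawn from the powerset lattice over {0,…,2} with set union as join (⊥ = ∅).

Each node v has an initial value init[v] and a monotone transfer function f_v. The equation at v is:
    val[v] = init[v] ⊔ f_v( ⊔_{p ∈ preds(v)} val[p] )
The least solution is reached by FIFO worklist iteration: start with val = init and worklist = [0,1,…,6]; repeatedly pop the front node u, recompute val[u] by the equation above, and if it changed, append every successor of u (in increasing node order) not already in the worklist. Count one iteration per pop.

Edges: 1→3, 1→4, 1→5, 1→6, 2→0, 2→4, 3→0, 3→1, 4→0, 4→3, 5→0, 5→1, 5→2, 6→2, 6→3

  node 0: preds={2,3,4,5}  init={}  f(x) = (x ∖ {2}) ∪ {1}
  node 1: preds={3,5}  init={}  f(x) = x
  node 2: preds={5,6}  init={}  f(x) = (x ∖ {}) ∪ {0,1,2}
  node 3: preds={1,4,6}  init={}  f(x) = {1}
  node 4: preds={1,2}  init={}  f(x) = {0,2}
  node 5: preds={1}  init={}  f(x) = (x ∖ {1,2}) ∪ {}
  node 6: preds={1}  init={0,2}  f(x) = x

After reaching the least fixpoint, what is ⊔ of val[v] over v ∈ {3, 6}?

{0,1,2}

Trace (15 dequeues):
  [1] u=0 | in {} | out {1} | prev {} | push {}
  [2] u=1 | in {} | out {} | ==
  [3] u=2 | in {0,2} | out {0,1,2} | prev {} | push {0}
  [4] u=3 | in {0,2} | out {1} | prev {} | push {1}
  [5] u=4 | in {0,1,2} | out {0,2} | prev {} | push {3}
  [6] u=5 | in {} | out {} | ==
  [7] u=6 | in {} | out {0,2} | ==
  [8] u=0 | in {0,1,2} | out {0,1} | prev {1} | push {}
  [9] u=1 | in {1} | out {1} | prev {} | push {4,5,6}
  [10] u=3 | in {0,1,2} | out {1} | ==
  [11] u=4 | in {0,1,2} | out {0,2} | ==
  [12] u=5 | in {1} | out {} | ==
  [13] u=6 | in {1} | out {0,1,2} | prev {0,2} | push {2,3}
  [14] u=2 | in {0,1,2} | out {0,1,2} | ==
  [15] u=3 | in {0,1,2} | out {1} | ==

Converged values:
  [0] {0,1}
  [1] {1}
  [2] {0,1,2}
  [3] {1}
  [4] {0,2}
  [5] {}
  [6] {0,1,2}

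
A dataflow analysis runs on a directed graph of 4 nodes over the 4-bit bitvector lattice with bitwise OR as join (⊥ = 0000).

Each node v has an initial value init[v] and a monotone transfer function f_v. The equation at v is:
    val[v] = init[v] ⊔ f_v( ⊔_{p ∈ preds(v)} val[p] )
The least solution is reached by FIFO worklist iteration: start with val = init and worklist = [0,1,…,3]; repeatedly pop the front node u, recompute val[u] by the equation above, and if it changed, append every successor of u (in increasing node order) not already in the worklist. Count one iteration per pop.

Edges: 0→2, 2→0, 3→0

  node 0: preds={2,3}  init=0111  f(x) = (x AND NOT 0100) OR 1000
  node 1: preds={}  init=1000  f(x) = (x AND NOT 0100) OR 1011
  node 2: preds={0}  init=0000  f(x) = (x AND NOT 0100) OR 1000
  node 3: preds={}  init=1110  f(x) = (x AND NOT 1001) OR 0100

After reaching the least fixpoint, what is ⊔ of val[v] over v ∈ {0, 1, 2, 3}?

1111

Worklist (5 pops):
  #1 pop 0: in=1110 → 1111 (was 0111); enqueue []
  #2 pop 1: in=0000 → 1011 (was 1000); enqueue []
  #3 pop 2: in=1111 → 1011 (was 0000); enqueue [0]
  #4 pop 3: in=0000 → 1110 (no change)
  #5 pop 0: in=1111 → 1111 (no change)

Fixpoint:
  val[0] = 1111
  val[1] = 1011
  val[2] = 1011
  val[3] = 1110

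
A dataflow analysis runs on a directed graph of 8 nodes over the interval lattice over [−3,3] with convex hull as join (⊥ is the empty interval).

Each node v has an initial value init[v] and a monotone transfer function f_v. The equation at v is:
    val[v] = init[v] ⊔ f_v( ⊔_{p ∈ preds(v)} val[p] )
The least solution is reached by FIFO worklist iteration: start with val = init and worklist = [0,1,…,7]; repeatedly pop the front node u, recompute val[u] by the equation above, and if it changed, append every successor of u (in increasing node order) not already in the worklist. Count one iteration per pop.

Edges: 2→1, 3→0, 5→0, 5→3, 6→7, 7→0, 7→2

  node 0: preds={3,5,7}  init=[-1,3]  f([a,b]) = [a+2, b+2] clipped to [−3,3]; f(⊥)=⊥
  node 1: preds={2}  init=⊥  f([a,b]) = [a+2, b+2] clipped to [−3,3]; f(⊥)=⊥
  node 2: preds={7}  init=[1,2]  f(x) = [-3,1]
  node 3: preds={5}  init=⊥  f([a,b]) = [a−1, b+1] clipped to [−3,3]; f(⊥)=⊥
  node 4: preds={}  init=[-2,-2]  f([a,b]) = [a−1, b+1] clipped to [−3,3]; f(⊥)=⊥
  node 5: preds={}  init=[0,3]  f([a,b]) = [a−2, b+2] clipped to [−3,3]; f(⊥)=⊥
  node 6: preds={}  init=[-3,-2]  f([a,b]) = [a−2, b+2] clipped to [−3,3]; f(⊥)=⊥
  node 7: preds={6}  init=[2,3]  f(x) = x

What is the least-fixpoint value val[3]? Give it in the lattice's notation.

[-1,3]

Iteration log — 11 steps:
  step 1. node 0  ⊔preds=[0,3]  new=[-1,3]  stable
  step 2. node 1  ⊔preds=[1,2]  new=[3,3]  old=⊥  +wl: 
  step 3. node 2  ⊔preds=[2,3]  new=[-3,2]  old=[1,2]  +wl: 1
  step 4. node 3  ⊔preds=[0,3]  new=[-1,3]  old=⊥  +wl: 0
  step 5. node 4  ⊔preds=⊥  new=[-2,-2]  stable
  step 6. node 5  ⊔preds=⊥  new=[0,3]  stable
  step 7. node 6  ⊔preds=⊥  new=[-3,-2]  stable
  step 8. node 7  ⊔preds=[-3,-2]  new=[-3,3]  old=[2,3]  +wl: 2
  step 9. node 1  ⊔preds=[-3,2]  new=[-1,3]  old=[3,3]  +wl: 
  step 10. node 0  ⊔preds=[-3,3]  new=[-1,3]  stable
  step 11. node 2  ⊔preds=[-3,3]  new=[-3,2]  stable

Least fixpoint reached:
  node 0: [-1,3]
  node 1: [-1,3]
  node 2: [-3,2]
  node 3: [-1,3]
  node 4: [-2,-2]
  node 5: [0,3]
  node 6: [-3,-2]
  node 7: [-3,3]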